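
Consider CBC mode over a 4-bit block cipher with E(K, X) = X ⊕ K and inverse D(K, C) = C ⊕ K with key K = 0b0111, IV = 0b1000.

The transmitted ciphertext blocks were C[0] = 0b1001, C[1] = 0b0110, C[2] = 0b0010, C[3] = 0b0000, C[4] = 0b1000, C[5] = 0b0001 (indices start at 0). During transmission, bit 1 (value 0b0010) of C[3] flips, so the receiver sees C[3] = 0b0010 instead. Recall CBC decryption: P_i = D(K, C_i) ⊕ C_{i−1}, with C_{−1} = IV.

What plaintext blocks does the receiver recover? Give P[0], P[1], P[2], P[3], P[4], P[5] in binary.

Only C[3] changed, to 0b0010. In CBC, a change in C_i garbles P_i and flips the same bit in P_{i+1}. Decrypting the received ciphertext:
P[0]: D(K, 0b1001) = 0b1110; 0b1110 ⊕ 0b1000 = 0b0110.
P[1]: D(K, 0b0110) = 0b0001; 0b0001 ⊕ 0b1001 = 0b1000.
P[2]: D(K, 0b0010) = 0b0101; 0b0101 ⊕ 0b0110 = 0b0011.
P[3]: D(K, 0b0010) = 0b0101; 0b0101 ⊕ 0b0010 = 0b0111.
P[4]: D(K, 0b1000) = 0b1111; 0b1111 ⊕ 0b0010 = 0b1101.
P[5]: D(K, 0b0001) = 0b0110; 0b0110 ⊕ 0b1000 = 0b1110.
Blocks that differ from the original plaintext: P[3], P[4].

P[0] = 0b0110, P[1] = 0b1000, P[2] = 0b0011, P[3] = 0b0111, P[4] = 0b1101, P[5] = 0b1110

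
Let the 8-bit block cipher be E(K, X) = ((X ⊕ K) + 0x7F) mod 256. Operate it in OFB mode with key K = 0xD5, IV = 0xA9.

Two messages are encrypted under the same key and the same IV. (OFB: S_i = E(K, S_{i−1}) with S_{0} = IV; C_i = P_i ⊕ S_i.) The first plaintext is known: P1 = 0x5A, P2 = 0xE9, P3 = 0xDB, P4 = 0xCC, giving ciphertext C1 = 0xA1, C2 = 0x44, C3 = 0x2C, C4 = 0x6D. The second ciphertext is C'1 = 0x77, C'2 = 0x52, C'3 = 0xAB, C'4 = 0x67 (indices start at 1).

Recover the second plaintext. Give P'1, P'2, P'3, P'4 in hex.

In OFB with a reused IV, both messages share the same keystream S_i, so C_i ⊕ C'_i = P_i ⊕ P'_i and thus P'_i = P_i ⊕ C_i ⊕ C'_i.
P'1: 0x5A ⊕ 0xA1 ⊕ 0x77 = 0x8C.
P'2: 0xE9 ⊕ 0x44 ⊕ 0x52 = 0xFF.
P'3: 0xDB ⊕ 0x2C ⊕ 0xAB = 0x5C.
P'4: 0xCC ⊕ 0x6D ⊕ 0x67 = 0xC6.

P'1 = 0x8C, P'2 = 0xFF, P'3 = 0x5C, P'4 = 0xC6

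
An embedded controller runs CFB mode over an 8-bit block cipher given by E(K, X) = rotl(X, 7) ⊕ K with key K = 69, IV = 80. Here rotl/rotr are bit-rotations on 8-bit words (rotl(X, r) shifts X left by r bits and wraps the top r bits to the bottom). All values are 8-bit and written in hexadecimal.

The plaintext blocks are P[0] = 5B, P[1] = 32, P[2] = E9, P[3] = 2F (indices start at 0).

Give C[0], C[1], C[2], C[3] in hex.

C[0] = 72, C[1] = 62, C[2] = B1, C[3] = 9E

CFB encryption: C_i = P_i ⊕ E(K, C_{i−1}), with C_{−1} = IV.
C[0]: E(K, 80) = 29; 5B ⊕ 29 = 72.
C[1]: E(K, 72) = 50; 32 ⊕ 50 = 62.
C[2]: E(K, 62) = 58; E9 ⊕ 58 = B1.
C[3]: E(K, B1) = B1; 2F ⊕ B1 = 9E.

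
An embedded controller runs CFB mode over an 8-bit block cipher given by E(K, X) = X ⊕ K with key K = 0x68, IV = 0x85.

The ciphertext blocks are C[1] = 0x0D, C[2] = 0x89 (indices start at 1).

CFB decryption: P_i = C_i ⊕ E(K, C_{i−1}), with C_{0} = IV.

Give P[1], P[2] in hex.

P[1] = 0xE0, P[2] = 0xEC

P[1]: E(K, 0x85) = 0xED; 0x0D ⊕ 0xED = 0xE0.
P[2]: E(K, 0x0D) = 0x65; 0x89 ⊕ 0x65 = 0xEC.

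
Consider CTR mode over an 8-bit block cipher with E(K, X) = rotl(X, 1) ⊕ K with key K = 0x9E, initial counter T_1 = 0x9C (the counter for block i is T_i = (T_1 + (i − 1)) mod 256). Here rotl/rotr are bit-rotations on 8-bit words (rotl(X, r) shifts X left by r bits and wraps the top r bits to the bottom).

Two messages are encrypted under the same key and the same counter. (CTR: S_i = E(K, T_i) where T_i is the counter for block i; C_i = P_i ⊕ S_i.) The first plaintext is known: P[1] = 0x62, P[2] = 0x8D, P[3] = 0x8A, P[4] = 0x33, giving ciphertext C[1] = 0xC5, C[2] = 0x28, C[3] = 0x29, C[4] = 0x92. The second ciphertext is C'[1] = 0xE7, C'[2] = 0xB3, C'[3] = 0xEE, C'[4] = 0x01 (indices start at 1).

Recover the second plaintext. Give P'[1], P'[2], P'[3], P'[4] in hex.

In CTR with a reused counter, both messages share the same keystream S_i, so C_i ⊕ C'_i = P_i ⊕ P'_i and thus P'_i = P_i ⊕ C_i ⊕ C'_i.
P'[1]: 0x62 ⊕ 0xC5 ⊕ 0xE7 = 0x40.
P'[2]: 0x8D ⊕ 0x28 ⊕ 0xB3 = 0x16.
P'[3]: 0x8A ⊕ 0x29 ⊕ 0xEE = 0x4D.
P'[4]: 0x33 ⊕ 0x92 ⊕ 0x01 = 0xA0.

P'[1] = 0x40, P'[2] = 0x16, P'[3] = 0x4D, P'[4] = 0xA0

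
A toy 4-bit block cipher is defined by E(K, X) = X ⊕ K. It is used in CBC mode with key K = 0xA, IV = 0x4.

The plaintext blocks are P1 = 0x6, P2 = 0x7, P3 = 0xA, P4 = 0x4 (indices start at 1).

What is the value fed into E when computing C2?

0xF

CBC encryption: C_i = E(K, P_i ⊕ C_{i−1}), with C_{0} = IV.
C1: P1 ⊕ 0x4 = 0x2; E(K, 0x2) = 0x8.
C2: P2 ⊕ 0x8 = 0xF; E(K, 0xF) = 0x5.
So the input to E for block 2 is 0xF.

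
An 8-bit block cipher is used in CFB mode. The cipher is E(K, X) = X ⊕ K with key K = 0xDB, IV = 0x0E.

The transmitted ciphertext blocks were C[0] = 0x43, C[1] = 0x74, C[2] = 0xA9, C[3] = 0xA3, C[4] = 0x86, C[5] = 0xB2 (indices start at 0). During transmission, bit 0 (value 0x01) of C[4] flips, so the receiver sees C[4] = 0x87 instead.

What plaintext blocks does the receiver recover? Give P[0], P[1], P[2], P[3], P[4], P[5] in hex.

P[0] = 0x96, P[1] = 0xEC, P[2] = 0x06, P[3] = 0xD1, P[4] = 0xFF, P[5] = 0xEE

CFB decryption: P_i = C_i ⊕ E(K, C_{i−1}), with C_{−1} = IV.
Only C[4] changed, to 0x87. In CFB, a change in C_i flips the same bit in P_i and garbles P_{i+1}. Decrypting the received ciphertext:
P[0]: E(K, 0x0E) = 0xD5; 0x43 ⊕ 0xD5 = 0x96.
P[1]: E(K, 0x43) = 0x98; 0x74 ⊕ 0x98 = 0xEC.
P[2]: E(K, 0x74) = 0xAF; 0xA9 ⊕ 0xAF = 0x06.
P[3]: E(K, 0xA9) = 0x72; 0xA3 ⊕ 0x72 = 0xD1.
P[4]: E(K, 0xA3) = 0x78; 0x87 ⊕ 0x78 = 0xFF.
P[5]: E(K, 0x87) = 0x5C; 0xB2 ⊕ 0x5C = 0xEE.
Blocks that differ from the original plaintext: P[4], P[5].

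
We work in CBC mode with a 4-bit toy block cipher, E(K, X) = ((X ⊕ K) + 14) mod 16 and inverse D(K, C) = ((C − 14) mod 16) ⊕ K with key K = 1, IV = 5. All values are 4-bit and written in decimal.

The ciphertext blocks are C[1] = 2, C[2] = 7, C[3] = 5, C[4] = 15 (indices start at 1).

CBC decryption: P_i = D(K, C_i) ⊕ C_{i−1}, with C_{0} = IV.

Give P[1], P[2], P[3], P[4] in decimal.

P[1]: D(K, 2) = 5; 5 ⊕ 5 = 0.
P[2]: D(K, 7) = 8; 8 ⊕ 2 = 10.
P[3]: D(K, 5) = 6; 6 ⊕ 7 = 1.
P[4]: D(K, 15) = 0; 0 ⊕ 5 = 5.

P[1] = 0, P[2] = 10, P[3] = 1, P[4] = 5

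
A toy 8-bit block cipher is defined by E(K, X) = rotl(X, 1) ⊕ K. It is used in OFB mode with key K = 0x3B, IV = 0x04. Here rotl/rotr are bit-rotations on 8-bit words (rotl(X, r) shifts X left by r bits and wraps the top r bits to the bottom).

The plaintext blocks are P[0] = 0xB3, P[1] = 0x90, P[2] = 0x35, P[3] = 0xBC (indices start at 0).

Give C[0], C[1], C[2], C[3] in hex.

OFB encryption: S_i = E(K, S_{i−1}) with S_{−1} = IV; C_i = P_i ⊕ S_i.
C[0]: S = E(K, 0x04) = 0x33; 0xB3 ⊕ 0x33 = 0x80.
C[1]: S = E(K, 0x33) = 0x5D; 0x90 ⊕ 0x5D = 0xCD.
C[2]: S = E(K, 0x5D) = 0x81; 0x35 ⊕ 0x81 = 0xB4.
C[3]: S = E(K, 0x81) = 0x38; 0xBC ⊕ 0x38 = 0x84.

C[0] = 0x80, C[1] = 0xCD, C[2] = 0xB4, C[3] = 0x84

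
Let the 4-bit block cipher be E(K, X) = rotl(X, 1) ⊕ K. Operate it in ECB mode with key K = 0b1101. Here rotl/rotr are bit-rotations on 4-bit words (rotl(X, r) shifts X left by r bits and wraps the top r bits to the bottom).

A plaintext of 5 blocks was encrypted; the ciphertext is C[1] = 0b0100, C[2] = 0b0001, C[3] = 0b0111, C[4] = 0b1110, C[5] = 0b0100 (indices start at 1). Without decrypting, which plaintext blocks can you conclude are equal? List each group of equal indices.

ECB encrypts each block independently with the same key, so equal ciphertext blocks imply equal plaintext blocks.
C[1] = C[5] = 0b0100, so P[1] = P[5].

P[1] = P[5]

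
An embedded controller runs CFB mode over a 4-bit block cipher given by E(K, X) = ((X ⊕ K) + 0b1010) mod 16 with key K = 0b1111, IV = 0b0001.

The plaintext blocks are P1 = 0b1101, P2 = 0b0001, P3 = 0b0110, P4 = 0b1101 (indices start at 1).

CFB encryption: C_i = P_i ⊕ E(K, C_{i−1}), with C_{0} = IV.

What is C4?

C4 = 0b1010

C1: E(K, 0b0001) = 0b1000; 0b1101 ⊕ 0b1000 = 0b0101.
C2: E(K, 0b0101) = 0b0100; 0b0001 ⊕ 0b0100 = 0b0101.
C3: E(K, 0b0101) = 0b0100; 0b0110 ⊕ 0b0100 = 0b0010.
C4: E(K, 0b0010) = 0b0111; 0b1101 ⊕ 0b0111 = 0b1010.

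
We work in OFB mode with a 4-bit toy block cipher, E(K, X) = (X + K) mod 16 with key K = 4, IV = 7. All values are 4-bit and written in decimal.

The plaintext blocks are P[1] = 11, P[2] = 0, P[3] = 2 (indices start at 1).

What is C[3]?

C[3] = 1

OFB encryption: S_i = E(K, S_{i−1}) with S_{0} = IV; C_i = P_i ⊕ S_i.
C[1]: S = E(K, 7) = 11; 11 ⊕ 11 = 0.
C[2]: S = E(K, 11) = 15; 0 ⊕ 15 = 15.
C[3]: S = E(K, 15) = 3; 2 ⊕ 3 = 1.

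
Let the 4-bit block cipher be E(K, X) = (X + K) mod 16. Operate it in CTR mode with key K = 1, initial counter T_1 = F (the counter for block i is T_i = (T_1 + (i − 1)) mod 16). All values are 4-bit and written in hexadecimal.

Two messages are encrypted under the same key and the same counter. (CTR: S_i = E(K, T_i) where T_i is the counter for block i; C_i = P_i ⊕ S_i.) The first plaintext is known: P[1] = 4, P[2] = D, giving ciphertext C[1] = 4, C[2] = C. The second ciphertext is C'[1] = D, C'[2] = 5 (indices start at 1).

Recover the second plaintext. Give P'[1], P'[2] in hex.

In CTR with a reused counter, both messages share the same keystream S_i, so C_i ⊕ C'_i = P_i ⊕ P'_i and thus P'_i = P_i ⊕ C_i ⊕ C'_i.
P'[1]: 4 ⊕ 4 ⊕ D = D.
P'[2]: D ⊕ C ⊕ 5 = 4.

P'[1] = D, P'[2] = 4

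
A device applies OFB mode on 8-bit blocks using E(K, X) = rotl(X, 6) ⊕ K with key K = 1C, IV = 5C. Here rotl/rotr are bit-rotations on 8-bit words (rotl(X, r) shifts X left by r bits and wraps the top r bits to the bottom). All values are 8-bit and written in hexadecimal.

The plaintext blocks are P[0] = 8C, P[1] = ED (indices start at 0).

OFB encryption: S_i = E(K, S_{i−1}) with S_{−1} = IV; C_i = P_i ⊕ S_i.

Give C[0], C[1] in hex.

C[0] = 87, C[1] = 33

C[0]: S = E(K, 5C) = 0B; 8C ⊕ 0B = 87.
C[1]: S = E(K, 0B) = DE; ED ⊕ DE = 33.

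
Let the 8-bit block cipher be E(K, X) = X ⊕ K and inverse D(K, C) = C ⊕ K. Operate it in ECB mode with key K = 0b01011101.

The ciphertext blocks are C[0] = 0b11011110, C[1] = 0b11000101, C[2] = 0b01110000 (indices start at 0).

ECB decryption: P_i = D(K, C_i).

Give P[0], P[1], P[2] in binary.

P[0] = 0b10000011, P[1] = 0b10011000, P[2] = 0b00101101

P[0]: D(K, 0b11011110) = 0b10000011.
P[1]: D(K, 0b11000101) = 0b10011000.
P[2]: D(K, 0b01110000) = 0b00101101.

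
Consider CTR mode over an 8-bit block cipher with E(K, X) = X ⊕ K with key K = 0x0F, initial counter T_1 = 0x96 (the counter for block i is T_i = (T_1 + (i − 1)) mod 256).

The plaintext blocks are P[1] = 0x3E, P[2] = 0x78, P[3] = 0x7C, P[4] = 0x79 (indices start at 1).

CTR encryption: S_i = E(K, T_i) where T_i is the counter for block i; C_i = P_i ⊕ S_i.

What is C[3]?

C[1]: T = 0x96, S = E(K, T) = 0x99; 0x3E ⊕ 0x99 = 0xA7.
C[2]: T = 0x97, S = E(K, T) = 0x98; 0x78 ⊕ 0x98 = 0xE0.
C[3]: T = 0x98, S = E(K, T) = 0x97; 0x7C ⊕ 0x97 = 0xEB.

C[3] = 0xEB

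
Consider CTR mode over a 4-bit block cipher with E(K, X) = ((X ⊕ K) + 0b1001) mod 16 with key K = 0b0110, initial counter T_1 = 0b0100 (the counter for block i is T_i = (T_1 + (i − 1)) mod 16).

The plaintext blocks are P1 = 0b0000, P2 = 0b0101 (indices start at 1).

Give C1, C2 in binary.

CTR encryption: S_i = E(K, T_i) where T_i is the counter for block i; C_i = P_i ⊕ S_i.
C1: T = 0b0100, S = E(K, T) = 0b1011; 0b0000 ⊕ 0b1011 = 0b1011.
C2: T = 0b0101, S = E(K, T) = 0b1100; 0b0101 ⊕ 0b1100 = 0b1001.

C1 = 0b1011, C2 = 0b1001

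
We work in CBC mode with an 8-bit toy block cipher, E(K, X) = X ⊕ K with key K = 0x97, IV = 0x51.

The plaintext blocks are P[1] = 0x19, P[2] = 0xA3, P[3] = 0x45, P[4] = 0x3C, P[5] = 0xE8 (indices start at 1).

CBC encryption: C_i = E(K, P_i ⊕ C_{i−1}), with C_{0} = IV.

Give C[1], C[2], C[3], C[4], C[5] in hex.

C[1]: P[1] ⊕ 0x51 = 0x48; E(K, 0x48) = 0xDF.
C[2]: P[2] ⊕ 0xDF = 0x7C; E(K, 0x7C) = 0xEB.
C[3]: P[3] ⊕ 0xEB = 0xAE; E(K, 0xAE) = 0x39.
C[4]: P[4] ⊕ 0x39 = 0x05; E(K, 0x05) = 0x92.
C[5]: P[5] ⊕ 0x92 = 0x7A; E(K, 0x7A) = 0xED.

C[1] = 0xDF, C[2] = 0xEB, C[3] = 0x39, C[4] = 0x92, C[5] = 0xED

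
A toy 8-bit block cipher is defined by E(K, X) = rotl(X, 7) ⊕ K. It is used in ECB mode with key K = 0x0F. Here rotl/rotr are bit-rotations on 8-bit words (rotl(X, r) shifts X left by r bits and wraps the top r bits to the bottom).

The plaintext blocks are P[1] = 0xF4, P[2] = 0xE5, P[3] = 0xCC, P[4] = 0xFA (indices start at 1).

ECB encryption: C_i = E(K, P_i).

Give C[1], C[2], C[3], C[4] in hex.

C[1]: E(K, 0xF4) = 0x75.
C[2]: E(K, 0xE5) = 0xFD.
C[3]: E(K, 0xCC) = 0x69.
C[4]: E(K, 0xFA) = 0x72.

C[1] = 0x75, C[2] = 0xFD, C[3] = 0x69, C[4] = 0x72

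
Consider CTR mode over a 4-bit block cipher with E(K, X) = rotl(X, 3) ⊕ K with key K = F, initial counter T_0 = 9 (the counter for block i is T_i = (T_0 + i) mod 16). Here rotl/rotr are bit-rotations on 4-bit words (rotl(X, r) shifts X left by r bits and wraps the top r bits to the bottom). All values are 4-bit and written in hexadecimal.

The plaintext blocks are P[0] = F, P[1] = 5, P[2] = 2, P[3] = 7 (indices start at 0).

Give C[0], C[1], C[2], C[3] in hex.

C[0] = C, C[1] = F, C[2] = 0, C[3] = E

CTR encryption: S_i = E(K, T_i) where T_i is the counter for block i; C_i = P_i ⊕ S_i.
C[0]: T = 9, S = E(K, T) = 3; F ⊕ 3 = C.
C[1]: T = A, S = E(K, T) = A; 5 ⊕ A = F.
C[2]: T = B, S = E(K, T) = 2; 2 ⊕ 2 = 0.
C[3]: T = C, S = E(K, T) = 9; 7 ⊕ 9 = E.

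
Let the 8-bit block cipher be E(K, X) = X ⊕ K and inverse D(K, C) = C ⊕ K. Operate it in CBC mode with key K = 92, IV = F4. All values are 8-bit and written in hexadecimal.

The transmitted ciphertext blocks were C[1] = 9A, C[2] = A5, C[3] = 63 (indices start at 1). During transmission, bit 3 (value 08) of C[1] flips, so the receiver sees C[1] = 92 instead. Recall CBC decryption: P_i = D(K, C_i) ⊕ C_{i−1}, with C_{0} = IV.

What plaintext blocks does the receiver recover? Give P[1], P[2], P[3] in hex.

P[1] = F4, P[2] = A5, P[3] = 54

Only C[1] changed, to 92. In CBC, a change in C_i garbles P_i and flips the same bit in P_{i+1}. Decrypting the received ciphertext:
P[1]: D(K, 92) = 00; 00 ⊕ F4 = F4.
P[2]: D(K, A5) = 37; 37 ⊕ 92 = A5.
P[3]: D(K, 63) = F1; F1 ⊕ A5 = 54.
Blocks that differ from the original plaintext: P[1], P[2].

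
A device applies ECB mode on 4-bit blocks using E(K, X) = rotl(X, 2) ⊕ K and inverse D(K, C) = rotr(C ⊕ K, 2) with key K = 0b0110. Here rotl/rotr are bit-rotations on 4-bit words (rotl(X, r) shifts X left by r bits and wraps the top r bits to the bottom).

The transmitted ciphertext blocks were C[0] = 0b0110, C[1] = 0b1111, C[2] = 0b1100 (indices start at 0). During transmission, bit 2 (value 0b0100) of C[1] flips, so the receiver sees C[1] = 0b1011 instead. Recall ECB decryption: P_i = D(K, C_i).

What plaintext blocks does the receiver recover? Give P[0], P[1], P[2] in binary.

Only C[1] changed, to 0b1011. In ECB, a change in C_i affects only P_i. Decrypting the received ciphertext:
P[0]: D(K, 0b0110) = 0b0000.
P[1]: D(K, 0b1011) = 0b0111.
P[2]: D(K, 0b1100) = 0b1010.
Blocks that differ from the original plaintext: P[1].

P[0] = 0b0000, P[1] = 0b0111, P[2] = 0b1010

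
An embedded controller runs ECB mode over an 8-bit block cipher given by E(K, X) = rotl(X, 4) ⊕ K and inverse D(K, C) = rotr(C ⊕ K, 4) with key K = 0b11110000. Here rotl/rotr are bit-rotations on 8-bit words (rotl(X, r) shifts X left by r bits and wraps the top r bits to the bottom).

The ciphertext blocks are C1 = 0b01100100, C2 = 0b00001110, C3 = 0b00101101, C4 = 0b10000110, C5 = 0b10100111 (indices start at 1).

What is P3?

ECB decryption: P_i = D(K, C_i).
P3: D(K, 0b00101101) = 0b11011101.

P3 = 0b11011101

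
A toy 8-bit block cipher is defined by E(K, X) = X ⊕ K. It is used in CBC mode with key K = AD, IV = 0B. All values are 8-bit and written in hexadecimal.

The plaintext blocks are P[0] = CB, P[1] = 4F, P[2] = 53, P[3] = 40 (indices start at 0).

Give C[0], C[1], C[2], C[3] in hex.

C[0] = 6D, C[1] = 8F, C[2] = 71, C[3] = 9C

CBC encryption: C_i = E(K, P_i ⊕ C_{i−1}), with C_{−1} = IV.
C[0]: P[0] ⊕ 0B = C0; E(K, C0) = 6D.
C[1]: P[1] ⊕ 6D = 22; E(K, 22) = 8F.
C[2]: P[2] ⊕ 8F = DC; E(K, DC) = 71.
C[3]: P[3] ⊕ 71 = 31; E(K, 31) = 9C.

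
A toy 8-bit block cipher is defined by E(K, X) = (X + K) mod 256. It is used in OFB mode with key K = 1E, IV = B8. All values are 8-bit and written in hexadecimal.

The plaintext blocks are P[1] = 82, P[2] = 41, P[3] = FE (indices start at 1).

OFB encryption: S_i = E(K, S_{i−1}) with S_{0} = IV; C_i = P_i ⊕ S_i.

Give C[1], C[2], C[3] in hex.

C[1] = 54, C[2] = B5, C[3] = EC

C[1]: S = E(K, B8) = D6; 82 ⊕ D6 = 54.
C[2]: S = E(K, D6) = F4; 41 ⊕ F4 = B5.
C[3]: S = E(K, F4) = 12; FE ⊕ 12 = EC.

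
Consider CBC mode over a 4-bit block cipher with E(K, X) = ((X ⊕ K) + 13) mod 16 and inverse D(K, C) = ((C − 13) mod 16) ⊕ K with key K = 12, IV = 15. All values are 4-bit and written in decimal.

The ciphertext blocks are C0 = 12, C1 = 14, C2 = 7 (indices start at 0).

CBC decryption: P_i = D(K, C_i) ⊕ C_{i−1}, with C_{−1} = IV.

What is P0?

P0: D(K, 12) = 3; 3 ⊕ 15 = 12.

P0 = 12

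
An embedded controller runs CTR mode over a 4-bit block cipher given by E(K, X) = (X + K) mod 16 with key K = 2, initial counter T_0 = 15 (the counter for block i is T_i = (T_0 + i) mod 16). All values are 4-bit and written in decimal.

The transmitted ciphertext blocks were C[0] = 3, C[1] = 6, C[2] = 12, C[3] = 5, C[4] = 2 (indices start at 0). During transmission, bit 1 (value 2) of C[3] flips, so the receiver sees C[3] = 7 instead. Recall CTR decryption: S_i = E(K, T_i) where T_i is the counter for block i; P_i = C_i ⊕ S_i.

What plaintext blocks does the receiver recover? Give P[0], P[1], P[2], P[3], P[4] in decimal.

Only C[3] changed, to 7. In CTR, a change in C_i flips the same bit in P_i only; the keystream is unaffected. Decrypting the received ciphertext:
P[0]: T = 15, S = E(K, T) = 1; 3 ⊕ 1 = 2.
P[1]: T = 0, S = E(K, T) = 2; 6 ⊕ 2 = 4.
P[2]: T = 1, S = E(K, T) = 3; 12 ⊕ 3 = 15.
P[3]: T = 2, S = E(K, T) = 4; 7 ⊕ 4 = 3.
P[4]: T = 3, S = E(K, T) = 5; 2 ⊕ 5 = 7.
Blocks that differ from the original plaintext: P[3].

P[0] = 2, P[1] = 4, P[2] = 15, P[3] = 3, P[4] = 7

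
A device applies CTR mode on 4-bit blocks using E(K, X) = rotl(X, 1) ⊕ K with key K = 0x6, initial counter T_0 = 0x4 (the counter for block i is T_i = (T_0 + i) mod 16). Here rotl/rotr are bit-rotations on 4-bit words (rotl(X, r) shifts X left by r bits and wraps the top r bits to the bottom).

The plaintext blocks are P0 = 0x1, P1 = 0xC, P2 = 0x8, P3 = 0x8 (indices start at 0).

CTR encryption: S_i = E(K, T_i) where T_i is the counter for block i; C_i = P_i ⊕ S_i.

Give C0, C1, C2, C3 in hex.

C0: T = 0x4, S = E(K, T) = 0xE; 0x1 ⊕ 0xE = 0xF.
C1: T = 0x5, S = E(K, T) = 0xC; 0xC ⊕ 0xC = 0x0.
C2: T = 0x6, S = E(K, T) = 0xA; 0x8 ⊕ 0xA = 0x2.
C3: T = 0x7, S = E(K, T) = 0x8; 0x8 ⊕ 0x8 = 0x0.

C0 = 0xF, C1 = 0x0, C2 = 0x2, C3 = 0x0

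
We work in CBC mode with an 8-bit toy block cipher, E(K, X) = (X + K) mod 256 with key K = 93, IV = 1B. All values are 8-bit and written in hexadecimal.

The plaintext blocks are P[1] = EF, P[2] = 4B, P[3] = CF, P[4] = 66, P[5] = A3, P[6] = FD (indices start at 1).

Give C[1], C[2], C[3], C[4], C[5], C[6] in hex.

C[1] = 87, C[2] = 5F, C[3] = 23, C[4] = D8, C[5] = 0E, C[6] = 86

CBC encryption: C_i = E(K, P_i ⊕ C_{i−1}), with C_{0} = IV.
C[1]: P[1] ⊕ 1B = F4; E(K, F4) = 87.
C[2]: P[2] ⊕ 87 = CC; E(K, CC) = 5F.
C[3]: P[3] ⊕ 5F = 90; E(K, 90) = 23.
C[4]: P[4] ⊕ 23 = 45; E(K, 45) = D8.
C[5]: P[5] ⊕ D8 = 7B; E(K, 7B) = 0E.
C[6]: P[6] ⊕ 0E = F3; E(K, F3) = 86.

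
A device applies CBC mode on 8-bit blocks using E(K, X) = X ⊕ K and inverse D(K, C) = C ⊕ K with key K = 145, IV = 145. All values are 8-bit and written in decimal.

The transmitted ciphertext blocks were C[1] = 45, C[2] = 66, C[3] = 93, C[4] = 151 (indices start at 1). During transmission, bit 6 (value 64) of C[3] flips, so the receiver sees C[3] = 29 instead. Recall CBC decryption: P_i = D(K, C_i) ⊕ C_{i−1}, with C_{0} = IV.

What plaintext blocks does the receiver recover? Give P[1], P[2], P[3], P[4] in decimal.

Only C[3] changed, to 29. In CBC, a change in C_i garbles P_i and flips the same bit in P_{i+1}. Decrypting the received ciphertext:
P[1]: D(K, 45) = 188; 188 ⊕ 145 = 45.
P[2]: D(K, 66) = 211; 211 ⊕ 45 = 254.
P[3]: D(K, 29) = 140; 140 ⊕ 66 = 206.
P[4]: D(K, 151) = 6; 6 ⊕ 29 = 27.
Blocks that differ from the original plaintext: P[3], P[4].

P[1] = 45, P[2] = 254, P[3] = 206, P[4] = 27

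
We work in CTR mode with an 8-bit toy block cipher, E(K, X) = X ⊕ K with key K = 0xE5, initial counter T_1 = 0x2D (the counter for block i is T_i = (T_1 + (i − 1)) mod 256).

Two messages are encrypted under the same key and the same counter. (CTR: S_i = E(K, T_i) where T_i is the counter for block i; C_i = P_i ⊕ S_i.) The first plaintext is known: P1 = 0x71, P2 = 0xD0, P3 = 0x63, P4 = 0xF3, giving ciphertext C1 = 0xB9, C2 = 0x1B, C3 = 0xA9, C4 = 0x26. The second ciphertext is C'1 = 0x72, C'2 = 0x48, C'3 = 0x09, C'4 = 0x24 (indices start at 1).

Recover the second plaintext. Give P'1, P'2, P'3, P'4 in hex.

In CTR with a reused counter, both messages share the same keystream S_i, so C_i ⊕ C'_i = P_i ⊕ P'_i and thus P'_i = P_i ⊕ C_i ⊕ C'_i.
P'1: 0x71 ⊕ 0xB9 ⊕ 0x72 = 0xBA.
P'2: 0xD0 ⊕ 0x1B ⊕ 0x48 = 0x83.
P'3: 0x63 ⊕ 0xA9 ⊕ 0x09 = 0xC3.
P'4: 0xF3 ⊕ 0x26 ⊕ 0x24 = 0xF1.

P'1 = 0xBA, P'2 = 0x83, P'3 = 0xC3, P'4 = 0xF1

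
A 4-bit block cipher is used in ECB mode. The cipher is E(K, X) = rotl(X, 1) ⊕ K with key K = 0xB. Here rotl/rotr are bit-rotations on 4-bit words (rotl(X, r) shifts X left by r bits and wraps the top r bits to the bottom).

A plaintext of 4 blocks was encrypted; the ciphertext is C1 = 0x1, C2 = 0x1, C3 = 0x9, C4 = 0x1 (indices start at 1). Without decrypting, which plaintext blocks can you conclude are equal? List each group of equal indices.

P1 = P2 = P4

ECB encrypts each block independently with the same key, so equal ciphertext blocks imply equal plaintext blocks.
C1 = C2 = C4 = 0x1, so P1 = P2 = P4.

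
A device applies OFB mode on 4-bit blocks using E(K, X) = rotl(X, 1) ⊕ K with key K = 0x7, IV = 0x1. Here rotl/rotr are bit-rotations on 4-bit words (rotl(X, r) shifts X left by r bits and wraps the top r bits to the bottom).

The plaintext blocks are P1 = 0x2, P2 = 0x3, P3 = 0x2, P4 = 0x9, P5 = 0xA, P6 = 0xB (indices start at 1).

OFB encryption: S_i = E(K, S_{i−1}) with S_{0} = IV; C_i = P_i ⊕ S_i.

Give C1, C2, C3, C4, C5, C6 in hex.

C1: S = E(K, 0x1) = 0x5; 0x2 ⊕ 0x5 = 0x7.
C2: S = E(K, 0x5) = 0xD; 0x3 ⊕ 0xD = 0xE.
C3: S = E(K, 0xD) = 0xC; 0x2 ⊕ 0xC = 0xE.
C4: S = E(K, 0xC) = 0xE; 0x9 ⊕ 0xE = 0x7.
C5: S = E(K, 0xE) = 0xA; 0xA ⊕ 0xA = 0x0.
C6: S = E(K, 0xA) = 0x2; 0xB ⊕ 0x2 = 0x9.

C1 = 0x7, C2 = 0xE, C3 = 0xE, C4 = 0x7, C5 = 0x0, C6 = 0x9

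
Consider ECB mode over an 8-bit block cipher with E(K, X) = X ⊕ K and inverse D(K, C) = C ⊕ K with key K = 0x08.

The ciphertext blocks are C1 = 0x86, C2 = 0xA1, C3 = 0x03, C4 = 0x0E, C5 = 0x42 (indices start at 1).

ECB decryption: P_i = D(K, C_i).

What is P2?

P2 = 0xA9

P2: D(K, 0xA1) = 0xA9.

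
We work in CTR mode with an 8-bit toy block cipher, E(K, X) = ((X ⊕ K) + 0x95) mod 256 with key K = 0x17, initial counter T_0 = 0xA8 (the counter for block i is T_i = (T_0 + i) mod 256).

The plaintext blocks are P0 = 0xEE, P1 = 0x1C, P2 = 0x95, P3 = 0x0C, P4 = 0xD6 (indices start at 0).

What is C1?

C1 = 0x4F

CTR encryption: S_i = E(K, T_i) where T_i is the counter for block i; C_i = P_i ⊕ S_i.
C0: T = 0xA8, S = E(K, T) = 0x54; 0xEE ⊕ 0x54 = 0xBA.
C1: T = 0xA9, S = E(K, T) = 0x53; 0x1C ⊕ 0x53 = 0x4F.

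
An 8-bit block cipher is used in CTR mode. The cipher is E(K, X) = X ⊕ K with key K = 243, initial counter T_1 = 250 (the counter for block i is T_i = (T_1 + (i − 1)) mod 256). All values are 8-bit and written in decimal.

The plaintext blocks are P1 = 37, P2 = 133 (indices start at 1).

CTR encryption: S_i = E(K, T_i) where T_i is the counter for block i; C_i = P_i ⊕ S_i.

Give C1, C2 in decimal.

C1: T = 250, S = E(K, T) = 9; 37 ⊕ 9 = 44.
C2: T = 251, S = E(K, T) = 8; 133 ⊕ 8 = 141.

C1 = 44, C2 = 141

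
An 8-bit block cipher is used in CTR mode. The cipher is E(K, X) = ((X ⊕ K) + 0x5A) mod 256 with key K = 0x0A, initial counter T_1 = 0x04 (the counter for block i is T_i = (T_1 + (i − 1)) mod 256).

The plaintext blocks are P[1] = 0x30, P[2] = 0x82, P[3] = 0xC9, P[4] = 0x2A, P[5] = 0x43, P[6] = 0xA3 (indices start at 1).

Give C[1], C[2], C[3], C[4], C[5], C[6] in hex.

CTR encryption: S_i = E(K, T_i) where T_i is the counter for block i; C_i = P_i ⊕ S_i.
C[1]: T = 0x04, S = E(K, T) = 0x68; 0x30 ⊕ 0x68 = 0x58.
C[2]: T = 0x05, S = E(K, T) = 0x69; 0x82 ⊕ 0x69 = 0xEB.
C[3]: T = 0x06, S = E(K, T) = 0x66; 0xC9 ⊕ 0x66 = 0xAF.
C[4]: T = 0x07, S = E(K, T) = 0x67; 0x2A ⊕ 0x67 = 0x4D.
C[5]: T = 0x08, S = E(K, T) = 0x5C; 0x43 ⊕ 0x5C = 0x1F.
C[6]: T = 0x09, S = E(K, T) = 0x5D; 0xA3 ⊕ 0x5D = 0xFE.

C[1] = 0x58, C[2] = 0xEB, C[3] = 0xAF, C[4] = 0x4D, C[5] = 0x1F, C[6] = 0xFE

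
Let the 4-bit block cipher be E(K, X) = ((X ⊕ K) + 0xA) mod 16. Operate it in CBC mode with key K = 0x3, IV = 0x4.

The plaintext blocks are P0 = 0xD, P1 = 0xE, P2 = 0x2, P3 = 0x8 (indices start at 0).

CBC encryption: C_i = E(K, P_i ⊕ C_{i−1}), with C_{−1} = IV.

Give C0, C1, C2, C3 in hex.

C0: P0 ⊕ 0x4 = 0x9; E(K, 0x9) = 0x4.
C1: P1 ⊕ 0x4 = 0xA; E(K, 0xA) = 0x3.
C2: P2 ⊕ 0x3 = 0x1; E(K, 0x1) = 0xC.
C3: P3 ⊕ 0xC = 0x4; E(K, 0x4) = 0x1.

C0 = 0x4, C1 = 0x3, C2 = 0xC, C3 = 0x1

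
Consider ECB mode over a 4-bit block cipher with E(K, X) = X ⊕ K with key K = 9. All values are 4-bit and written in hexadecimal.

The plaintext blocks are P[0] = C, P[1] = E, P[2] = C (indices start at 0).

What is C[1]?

ECB encryption: C_i = E(K, P_i).
C[1]: E(K, E) = 7.

C[1] = 7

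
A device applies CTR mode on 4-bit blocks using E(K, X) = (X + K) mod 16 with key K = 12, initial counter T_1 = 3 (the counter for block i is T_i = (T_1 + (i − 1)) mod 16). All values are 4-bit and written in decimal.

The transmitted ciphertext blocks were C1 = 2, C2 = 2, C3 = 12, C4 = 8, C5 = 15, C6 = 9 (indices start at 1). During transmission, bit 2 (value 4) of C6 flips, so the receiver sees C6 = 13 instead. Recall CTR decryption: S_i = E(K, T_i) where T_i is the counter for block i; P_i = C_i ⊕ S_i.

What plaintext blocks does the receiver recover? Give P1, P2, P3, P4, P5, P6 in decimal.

Only C6 changed, to 13. In CTR, a change in C_i flips the same bit in P_i only; the keystream is unaffected. Decrypting the received ciphertext:
P1: T = 3, S = E(K, T) = 15; 2 ⊕ 15 = 13.
P2: T = 4, S = E(K, T) = 0; 2 ⊕ 0 = 2.
P3: T = 5, S = E(K, T) = 1; 12 ⊕ 1 = 13.
P4: T = 6, S = E(K, T) = 2; 8 ⊕ 2 = 10.
P5: T = 7, S = E(K, T) = 3; 15 ⊕ 3 = 12.
P6: T = 8, S = E(K, T) = 4; 13 ⊕ 4 = 9.
Blocks that differ from the original plaintext: P6.

P1 = 13, P2 = 2, P3 = 13, P4 = 10, P5 = 12, P6 = 9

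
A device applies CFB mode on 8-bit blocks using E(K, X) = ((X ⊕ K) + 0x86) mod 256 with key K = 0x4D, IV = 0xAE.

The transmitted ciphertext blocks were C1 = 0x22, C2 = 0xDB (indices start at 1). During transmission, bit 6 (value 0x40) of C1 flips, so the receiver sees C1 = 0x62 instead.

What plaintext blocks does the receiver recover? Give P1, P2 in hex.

P1 = 0x0B, P2 = 0x6E

CFB decryption: P_i = C_i ⊕ E(K, C_{i−1}), with C_{0} = IV.
Only C1 changed, to 0x62. In CFB, a change in C_i flips the same bit in P_i and garbles P_{i+1}. Decrypting the received ciphertext:
P1: E(K, 0xAE) = 0x69; 0x62 ⊕ 0x69 = 0x0B.
P2: E(K, 0x62) = 0xB5; 0xDB ⊕ 0xB5 = 0x6E.
Blocks that differ from the original plaintext: P1, P2.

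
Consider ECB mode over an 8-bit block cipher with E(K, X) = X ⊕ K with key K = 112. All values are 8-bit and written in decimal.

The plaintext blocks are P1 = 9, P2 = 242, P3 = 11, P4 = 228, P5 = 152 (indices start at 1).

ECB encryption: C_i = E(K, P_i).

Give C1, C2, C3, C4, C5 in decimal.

C1: E(K, 9) = 121.
C2: E(K, 242) = 130.
C3: E(K, 11) = 123.
C4: E(K, 228) = 148.
C5: E(K, 152) = 232.

C1 = 121, C2 = 130, C3 = 123, C4 = 148, C5 = 232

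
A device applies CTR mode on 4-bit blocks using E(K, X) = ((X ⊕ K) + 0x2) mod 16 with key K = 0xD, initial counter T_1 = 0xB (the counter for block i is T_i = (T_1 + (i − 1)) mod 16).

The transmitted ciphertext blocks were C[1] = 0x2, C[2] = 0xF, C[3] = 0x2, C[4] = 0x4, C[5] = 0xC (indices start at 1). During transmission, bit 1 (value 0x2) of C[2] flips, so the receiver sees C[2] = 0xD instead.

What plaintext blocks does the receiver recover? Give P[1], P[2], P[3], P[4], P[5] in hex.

CTR decryption: S_i = E(K, T_i) where T_i is the counter for block i; P_i = C_i ⊕ S_i.
Only C[2] changed, to 0xD. In CTR, a change in C_i flips the same bit in P_i only; the keystream is unaffected. Decrypting the received ciphertext:
P[1]: T = 0xB, S = E(K, T) = 0x8; 0x2 ⊕ 0x8 = 0xA.
P[2]: T = 0xC, S = E(K, T) = 0x3; 0xD ⊕ 0x3 = 0xE.
P[3]: T = 0xD, S = E(K, T) = 0x2; 0x2 ⊕ 0x2 = 0x0.
P[4]: T = 0xE, S = E(K, T) = 0x5; 0x4 ⊕ 0x5 = 0x1.
P[5]: T = 0xF, S = E(K, T) = 0x4; 0xC ⊕ 0x4 = 0x8.
Blocks that differ from the original plaintext: P[2].

P[1] = 0xA, P[2] = 0xE, P[3] = 0x0, P[4] = 0x1, P[5] = 0x8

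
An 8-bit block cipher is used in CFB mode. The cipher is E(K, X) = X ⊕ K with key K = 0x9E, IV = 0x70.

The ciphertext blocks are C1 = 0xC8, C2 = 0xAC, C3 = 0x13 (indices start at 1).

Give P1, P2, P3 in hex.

P1 = 0x26, P2 = 0xFA, P3 = 0x21

CFB decryption: P_i = C_i ⊕ E(K, C_{i−1}), with C_{0} = IV.
P1: E(K, 0x70) = 0xEE; 0xC8 ⊕ 0xEE = 0x26.
P2: E(K, 0xC8) = 0x56; 0xAC ⊕ 0x56 = 0xFA.
P3: E(K, 0xAC) = 0x32; 0x13 ⊕ 0x32 = 0x21.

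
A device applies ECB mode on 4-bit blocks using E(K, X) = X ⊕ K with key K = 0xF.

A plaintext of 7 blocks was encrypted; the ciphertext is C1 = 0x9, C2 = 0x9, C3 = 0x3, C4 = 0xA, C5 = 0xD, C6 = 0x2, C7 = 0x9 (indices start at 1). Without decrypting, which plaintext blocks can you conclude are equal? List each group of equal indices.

P1 = P2 = P7

ECB encrypts each block independently with the same key, so equal ciphertext blocks imply equal plaintext blocks.
C1 = C2 = C7 = 0x9, so P1 = P2 = P7.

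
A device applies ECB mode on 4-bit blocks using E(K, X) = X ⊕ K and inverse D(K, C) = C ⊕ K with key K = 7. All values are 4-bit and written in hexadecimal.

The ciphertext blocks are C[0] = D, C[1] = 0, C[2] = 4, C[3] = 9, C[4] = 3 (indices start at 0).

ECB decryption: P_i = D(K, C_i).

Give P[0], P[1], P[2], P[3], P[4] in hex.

P[0] = A, P[1] = 7, P[2] = 3, P[3] = E, P[4] = 4

P[0]: D(K, D) = A.
P[1]: D(K, 0) = 7.
P[2]: D(K, 4) = 3.
P[3]: D(K, 9) = E.
P[4]: D(K, 3) = 4.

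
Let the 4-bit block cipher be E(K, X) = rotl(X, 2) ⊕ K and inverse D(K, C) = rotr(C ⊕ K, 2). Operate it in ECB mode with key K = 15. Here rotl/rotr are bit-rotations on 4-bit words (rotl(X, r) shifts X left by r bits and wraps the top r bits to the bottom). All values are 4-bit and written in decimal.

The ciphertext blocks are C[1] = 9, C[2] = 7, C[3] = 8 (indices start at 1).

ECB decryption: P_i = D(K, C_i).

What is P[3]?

P[3] = 13

P[3]: D(K, 8) = 13.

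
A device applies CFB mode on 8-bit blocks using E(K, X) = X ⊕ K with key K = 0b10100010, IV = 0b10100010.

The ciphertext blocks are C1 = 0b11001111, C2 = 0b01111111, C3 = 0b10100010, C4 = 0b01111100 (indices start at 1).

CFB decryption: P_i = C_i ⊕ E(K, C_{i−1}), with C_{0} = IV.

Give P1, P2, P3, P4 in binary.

P1 = 0b11001111, P2 = 0b00010010, P3 = 0b01111111, P4 = 0b01111100

P1: E(K, 0b10100010) = 0b00000000; 0b11001111 ⊕ 0b00000000 = 0b11001111.
P2: E(K, 0b11001111) = 0b01101101; 0b01111111 ⊕ 0b01101101 = 0b00010010.
P3: E(K, 0b01111111) = 0b11011101; 0b10100010 ⊕ 0b11011101 = 0b01111111.
P4: E(K, 0b10100010) = 0b00000000; 0b01111100 ⊕ 0b00000000 = 0b01111100.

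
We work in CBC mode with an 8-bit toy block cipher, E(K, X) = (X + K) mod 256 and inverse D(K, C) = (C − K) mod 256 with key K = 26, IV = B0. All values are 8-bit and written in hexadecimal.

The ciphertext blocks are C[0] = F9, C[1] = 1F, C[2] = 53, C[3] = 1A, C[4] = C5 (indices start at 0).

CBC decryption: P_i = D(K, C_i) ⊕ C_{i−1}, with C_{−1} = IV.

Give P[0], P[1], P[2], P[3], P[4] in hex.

P[0] = 63, P[1] = 00, P[2] = 32, P[3] = A7, P[4] = 85

P[0]: D(K, F9) = D3; D3 ⊕ B0 = 63.
P[1]: D(K, 1F) = F9; F9 ⊕ F9 = 00.
P[2]: D(K, 53) = 2D; 2D ⊕ 1F = 32.
P[3]: D(K, 1A) = F4; F4 ⊕ 53 = A7.
P[4]: D(K, C5) = 9F; 9F ⊕ 1A = 85.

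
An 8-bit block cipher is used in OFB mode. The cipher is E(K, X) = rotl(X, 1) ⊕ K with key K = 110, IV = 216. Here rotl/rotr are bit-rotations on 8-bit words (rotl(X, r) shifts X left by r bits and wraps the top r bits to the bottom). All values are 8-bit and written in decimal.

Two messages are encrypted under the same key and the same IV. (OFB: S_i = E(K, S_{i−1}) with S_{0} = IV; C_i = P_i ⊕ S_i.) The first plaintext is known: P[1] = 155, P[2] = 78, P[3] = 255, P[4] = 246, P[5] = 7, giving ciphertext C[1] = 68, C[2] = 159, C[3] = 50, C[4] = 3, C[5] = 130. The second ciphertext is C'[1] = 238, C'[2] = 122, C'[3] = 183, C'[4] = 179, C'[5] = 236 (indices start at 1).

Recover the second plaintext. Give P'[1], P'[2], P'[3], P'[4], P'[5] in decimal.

In OFB with a reused IV, both messages share the same keystream S_i, so C_i ⊕ C'_i = P_i ⊕ P'_i and thus P'_i = P_i ⊕ C_i ⊕ C'_i.
P'[1]: 155 ⊕ 68 ⊕ 238 = 49.
P'[2]: 78 ⊕ 159 ⊕ 122 = 171.
P'[3]: 255 ⊕ 50 ⊕ 183 = 122.
P'[4]: 246 ⊕ 3 ⊕ 179 = 70.
P'[5]: 7 ⊕ 130 ⊕ 236 = 105.

P'[1] = 49, P'[2] = 171, P'[3] = 122, P'[4] = 70, P'[5] = 105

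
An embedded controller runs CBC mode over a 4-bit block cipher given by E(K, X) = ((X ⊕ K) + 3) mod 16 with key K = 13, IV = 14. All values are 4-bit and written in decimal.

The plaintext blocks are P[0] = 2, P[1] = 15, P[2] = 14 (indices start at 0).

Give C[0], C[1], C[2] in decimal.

CBC encryption: C_i = E(K, P_i ⊕ C_{i−1}), with C_{−1} = IV.
C[0]: P[0] ⊕ 14 = 12; E(K, 12) = 4.
C[1]: P[1] ⊕ 4 = 11; E(K, 11) = 9.
C[2]: P[2] ⊕ 9 = 7; E(K, 7) = 13.

C[0] = 4, C[1] = 9, C[2] = 13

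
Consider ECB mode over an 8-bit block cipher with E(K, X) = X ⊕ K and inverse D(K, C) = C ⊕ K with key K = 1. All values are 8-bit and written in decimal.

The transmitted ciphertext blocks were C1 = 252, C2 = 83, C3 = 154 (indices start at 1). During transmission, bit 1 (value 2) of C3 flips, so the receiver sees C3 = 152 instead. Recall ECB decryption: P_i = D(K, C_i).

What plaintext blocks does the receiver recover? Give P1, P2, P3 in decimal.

Only C3 changed, to 152. In ECB, a change in C_i affects only P_i. Decrypting the received ciphertext:
P1: D(K, 252) = 253.
P2: D(K, 83) = 82.
P3: D(K, 152) = 153.
Blocks that differ from the original plaintext: P3.

P1 = 253, P2 = 82, P3 = 153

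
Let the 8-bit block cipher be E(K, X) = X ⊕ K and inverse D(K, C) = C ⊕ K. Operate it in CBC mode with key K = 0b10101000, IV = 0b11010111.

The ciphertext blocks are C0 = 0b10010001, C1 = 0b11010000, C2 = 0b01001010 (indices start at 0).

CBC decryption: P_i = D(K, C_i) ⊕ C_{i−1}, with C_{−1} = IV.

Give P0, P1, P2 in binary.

P0: D(K, 0b10010001) = 0b00111001; 0b00111001 ⊕ 0b11010111 = 0b11101110.
P1: D(K, 0b11010000) = 0b01111000; 0b01111000 ⊕ 0b10010001 = 0b11101001.
P2: D(K, 0b01001010) = 0b11100010; 0b11100010 ⊕ 0b11010000 = 0b00110010.

P0 = 0b11101110, P1 = 0b11101001, P2 = 0b00110010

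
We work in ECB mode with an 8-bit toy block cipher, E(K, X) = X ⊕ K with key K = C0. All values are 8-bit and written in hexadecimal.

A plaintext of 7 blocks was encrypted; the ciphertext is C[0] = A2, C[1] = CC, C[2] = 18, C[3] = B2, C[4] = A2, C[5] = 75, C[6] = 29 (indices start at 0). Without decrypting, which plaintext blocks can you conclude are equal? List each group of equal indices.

P[0] = P[4]

ECB encrypts each block independently with the same key, so equal ciphertext blocks imply equal plaintext blocks.
C[0] = C[4] = A2, so P[0] = P[4].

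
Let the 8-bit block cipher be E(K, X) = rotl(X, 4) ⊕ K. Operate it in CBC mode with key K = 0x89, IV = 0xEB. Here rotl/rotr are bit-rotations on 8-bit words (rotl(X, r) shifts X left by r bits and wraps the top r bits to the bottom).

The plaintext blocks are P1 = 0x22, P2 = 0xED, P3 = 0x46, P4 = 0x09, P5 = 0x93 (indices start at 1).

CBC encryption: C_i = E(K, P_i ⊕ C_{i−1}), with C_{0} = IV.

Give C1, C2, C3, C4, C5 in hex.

C1 = 0x15, C2 = 0x06, C3 = 0x8D, C4 = 0xC1, C5 = 0xAC

C1: P1 ⊕ 0xEB = 0xC9; E(K, 0xC9) = 0x15.
C2: P2 ⊕ 0x15 = 0xF8; E(K, 0xF8) = 0x06.
C3: P3 ⊕ 0x06 = 0x40; E(K, 0x40) = 0x8D.
C4: P4 ⊕ 0x8D = 0x84; E(K, 0x84) = 0xC1.
C5: P5 ⊕ 0xC1 = 0x52; E(K, 0x52) = 0xAC.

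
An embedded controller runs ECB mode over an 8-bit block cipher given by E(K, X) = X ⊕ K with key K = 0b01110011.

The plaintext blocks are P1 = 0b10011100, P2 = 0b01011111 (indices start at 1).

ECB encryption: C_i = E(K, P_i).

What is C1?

C1: E(K, 0b10011100) = 0b11101111.

C1 = 0b11101111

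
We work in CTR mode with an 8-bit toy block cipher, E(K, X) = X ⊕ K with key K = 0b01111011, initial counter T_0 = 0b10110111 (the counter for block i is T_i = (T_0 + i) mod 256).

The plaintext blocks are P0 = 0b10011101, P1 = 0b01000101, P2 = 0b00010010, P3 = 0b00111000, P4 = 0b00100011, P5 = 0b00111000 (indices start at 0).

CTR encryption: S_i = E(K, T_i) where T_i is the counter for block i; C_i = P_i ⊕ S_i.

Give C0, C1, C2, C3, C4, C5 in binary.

C0 = 0b01010001, C1 = 0b10000110, C2 = 0b11010000, C3 = 0b11111001, C4 = 0b11100011, C5 = 0b11111111

C0: T = 0b10110111, S = E(K, T) = 0b11001100; 0b10011101 ⊕ 0b11001100 = 0b01010001.
C1: T = 0b10111000, S = E(K, T) = 0b11000011; 0b01000101 ⊕ 0b11000011 = 0b10000110.
C2: T = 0b10111001, S = E(K, T) = 0b11000010; 0b00010010 ⊕ 0b11000010 = 0b11010000.
C3: T = 0b10111010, S = E(K, T) = 0b11000001; 0b00111000 ⊕ 0b11000001 = 0b11111001.
C4: T = 0b10111011, S = E(K, T) = 0b11000000; 0b00100011 ⊕ 0b11000000 = 0b11100011.
C5: T = 0b10111100, S = E(K, T) = 0b11000111; 0b00111000 ⊕ 0b11000111 = 0b11111111.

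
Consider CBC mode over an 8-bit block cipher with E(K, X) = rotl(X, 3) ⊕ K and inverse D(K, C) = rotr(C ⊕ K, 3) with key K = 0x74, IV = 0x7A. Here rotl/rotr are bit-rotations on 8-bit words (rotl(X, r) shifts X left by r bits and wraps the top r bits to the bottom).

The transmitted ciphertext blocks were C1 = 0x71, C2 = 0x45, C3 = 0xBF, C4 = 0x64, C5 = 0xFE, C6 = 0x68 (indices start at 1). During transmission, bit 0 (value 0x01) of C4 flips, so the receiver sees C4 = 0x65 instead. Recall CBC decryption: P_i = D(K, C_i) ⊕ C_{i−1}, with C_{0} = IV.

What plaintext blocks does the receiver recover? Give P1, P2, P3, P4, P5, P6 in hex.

Only C4 changed, to 0x65. In CBC, a change in C_i garbles P_i and flips the same bit in P_{i+1}. Decrypting the received ciphertext:
P1: D(K, 0x71) = 0xA0; 0xA0 ⊕ 0x7A = 0xDA.
P2: D(K, 0x45) = 0x26; 0x26 ⊕ 0x71 = 0x57.
P3: D(K, 0xBF) = 0x79; 0x79 ⊕ 0x45 = 0x3C.
P4: D(K, 0x65) = 0x22; 0x22 ⊕ 0xBF = 0x9D.
P5: D(K, 0xFE) = 0x51; 0x51 ⊕ 0x65 = 0x34.
P6: D(K, 0x68) = 0x83; 0x83 ⊕ 0xFE = 0x7D.
Blocks that differ from the original plaintext: P4, P5.

P1 = 0xDA, P2 = 0x57, P3 = 0x3C, P4 = 0x9D, P5 = 0x34, P6 = 0x7D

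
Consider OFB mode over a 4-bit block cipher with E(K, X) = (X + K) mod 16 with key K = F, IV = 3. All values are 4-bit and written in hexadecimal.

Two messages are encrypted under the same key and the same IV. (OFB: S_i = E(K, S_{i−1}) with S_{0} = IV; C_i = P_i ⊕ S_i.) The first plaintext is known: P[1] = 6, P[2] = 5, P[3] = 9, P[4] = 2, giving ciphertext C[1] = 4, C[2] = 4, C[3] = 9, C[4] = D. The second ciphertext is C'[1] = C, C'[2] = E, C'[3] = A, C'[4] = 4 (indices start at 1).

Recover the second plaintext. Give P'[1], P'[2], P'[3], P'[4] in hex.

P'[1] = E, P'[2] = F, P'[3] = A, P'[4] = B

In OFB with a reused IV, both messages share the same keystream S_i, so C_i ⊕ C'_i = P_i ⊕ P'_i and thus P'_i = P_i ⊕ C_i ⊕ C'_i.
P'[1]: 6 ⊕ 4 ⊕ C = E.
P'[2]: 5 ⊕ 4 ⊕ E = F.
P'[3]: 9 ⊕ 9 ⊕ A = A.
P'[4]: 2 ⊕ D ⊕ 4 = B.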